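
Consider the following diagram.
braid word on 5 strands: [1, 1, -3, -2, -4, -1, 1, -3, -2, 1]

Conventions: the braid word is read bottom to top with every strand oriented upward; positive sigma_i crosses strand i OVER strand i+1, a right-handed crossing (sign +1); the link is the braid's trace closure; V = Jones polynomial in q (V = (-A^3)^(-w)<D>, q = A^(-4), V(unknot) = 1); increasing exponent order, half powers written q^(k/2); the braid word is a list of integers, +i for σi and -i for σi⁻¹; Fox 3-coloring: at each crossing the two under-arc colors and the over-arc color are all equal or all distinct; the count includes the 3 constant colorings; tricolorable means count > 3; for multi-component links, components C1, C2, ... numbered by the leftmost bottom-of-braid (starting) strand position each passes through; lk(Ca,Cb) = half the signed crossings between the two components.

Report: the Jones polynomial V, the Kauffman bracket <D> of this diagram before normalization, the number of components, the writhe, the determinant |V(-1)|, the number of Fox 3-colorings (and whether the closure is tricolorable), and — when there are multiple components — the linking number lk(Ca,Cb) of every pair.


Jones polynomial: V(q) = -q^-3 + q^-2 - q^-1 + 3 - q + q^2 - q^3
<D> = -A^-18 + A^-14 - A^-10 + 3A^-6 - A^-2 + A^2 - A^6; writhe -2
components 1, writhe -2 (10 crossings)
3-colorings: 27 of 3^10, det 9 — tricolorable
note: w = -2 (over 10 crossings) is diagram-only; (-A^3)^(2) removes it from V


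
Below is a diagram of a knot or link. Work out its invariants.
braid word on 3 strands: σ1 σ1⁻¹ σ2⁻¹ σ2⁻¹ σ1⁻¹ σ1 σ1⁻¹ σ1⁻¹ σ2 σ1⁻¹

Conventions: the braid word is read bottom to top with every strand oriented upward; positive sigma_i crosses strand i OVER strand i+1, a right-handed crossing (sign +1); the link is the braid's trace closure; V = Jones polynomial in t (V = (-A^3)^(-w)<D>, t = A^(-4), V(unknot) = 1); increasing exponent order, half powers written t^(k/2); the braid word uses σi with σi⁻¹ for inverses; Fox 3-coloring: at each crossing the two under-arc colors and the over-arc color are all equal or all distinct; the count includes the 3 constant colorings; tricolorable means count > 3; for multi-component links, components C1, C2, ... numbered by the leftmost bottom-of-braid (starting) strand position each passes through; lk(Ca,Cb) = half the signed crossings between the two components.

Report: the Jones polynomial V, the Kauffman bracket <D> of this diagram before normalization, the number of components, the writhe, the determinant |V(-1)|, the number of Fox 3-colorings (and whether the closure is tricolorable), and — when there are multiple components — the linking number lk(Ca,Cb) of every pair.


V = -t^-6 + t^-5 - t^-4 + 2t^-3 - t^-2 + t^-1
<D> = A^-8 - A^-4 + 2 - A^4 + A^8 - A^12 (w = -4)
1 component over 10 crossings, w = -4
3 Fox colorings among 3^10, |V(-1)| = 7: not tricolorable
why: det 7 = |V(-1)|; not divisible by 3, so not tricolorable


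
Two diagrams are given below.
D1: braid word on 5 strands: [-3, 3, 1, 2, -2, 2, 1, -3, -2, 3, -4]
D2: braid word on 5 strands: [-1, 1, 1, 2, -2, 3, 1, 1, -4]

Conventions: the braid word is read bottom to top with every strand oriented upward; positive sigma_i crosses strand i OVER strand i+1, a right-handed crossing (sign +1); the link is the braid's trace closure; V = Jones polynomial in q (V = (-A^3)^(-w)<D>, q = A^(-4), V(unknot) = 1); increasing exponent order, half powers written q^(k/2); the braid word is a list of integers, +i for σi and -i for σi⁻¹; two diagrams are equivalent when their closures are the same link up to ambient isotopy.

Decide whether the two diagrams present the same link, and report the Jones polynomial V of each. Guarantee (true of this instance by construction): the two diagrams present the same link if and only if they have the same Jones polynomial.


equivalent: no
D1 (bracket A^-7 + A; 11 crossings at w = +1): V = -q^(1/2) - q^(5/2)
D2 (bracket -A^-9 + A^-1 + A^3 + A^7; 9 crossings at w = +3): V = -q^(1/2) - q^(3/2) - q^(5/2) + q^(9/2)
key observation: V(q) takes 2 values over 2 diagrams, fixing the grouping


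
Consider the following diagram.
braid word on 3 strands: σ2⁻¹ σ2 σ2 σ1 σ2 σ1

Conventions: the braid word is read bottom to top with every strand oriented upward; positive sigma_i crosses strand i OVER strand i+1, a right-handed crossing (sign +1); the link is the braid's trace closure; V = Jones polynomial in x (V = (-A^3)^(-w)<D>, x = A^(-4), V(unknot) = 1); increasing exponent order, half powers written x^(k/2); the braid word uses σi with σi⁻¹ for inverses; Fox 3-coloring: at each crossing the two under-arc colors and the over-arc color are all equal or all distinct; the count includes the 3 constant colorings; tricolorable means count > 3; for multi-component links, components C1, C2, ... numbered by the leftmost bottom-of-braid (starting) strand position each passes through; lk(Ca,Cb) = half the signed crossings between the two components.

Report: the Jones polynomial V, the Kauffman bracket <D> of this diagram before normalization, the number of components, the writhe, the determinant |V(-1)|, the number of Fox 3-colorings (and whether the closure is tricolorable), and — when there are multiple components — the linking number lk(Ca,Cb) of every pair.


V(x) = x + x^3 - x^4
bracket: -A^-4 + 1 + A^8, w = +4
1 component, writhe +4, over 6 crossings
det 3, colorings 9 of 3^6 — tricolorable
observation: V spans 3 powers of x: at least 3 crossings in any diagram


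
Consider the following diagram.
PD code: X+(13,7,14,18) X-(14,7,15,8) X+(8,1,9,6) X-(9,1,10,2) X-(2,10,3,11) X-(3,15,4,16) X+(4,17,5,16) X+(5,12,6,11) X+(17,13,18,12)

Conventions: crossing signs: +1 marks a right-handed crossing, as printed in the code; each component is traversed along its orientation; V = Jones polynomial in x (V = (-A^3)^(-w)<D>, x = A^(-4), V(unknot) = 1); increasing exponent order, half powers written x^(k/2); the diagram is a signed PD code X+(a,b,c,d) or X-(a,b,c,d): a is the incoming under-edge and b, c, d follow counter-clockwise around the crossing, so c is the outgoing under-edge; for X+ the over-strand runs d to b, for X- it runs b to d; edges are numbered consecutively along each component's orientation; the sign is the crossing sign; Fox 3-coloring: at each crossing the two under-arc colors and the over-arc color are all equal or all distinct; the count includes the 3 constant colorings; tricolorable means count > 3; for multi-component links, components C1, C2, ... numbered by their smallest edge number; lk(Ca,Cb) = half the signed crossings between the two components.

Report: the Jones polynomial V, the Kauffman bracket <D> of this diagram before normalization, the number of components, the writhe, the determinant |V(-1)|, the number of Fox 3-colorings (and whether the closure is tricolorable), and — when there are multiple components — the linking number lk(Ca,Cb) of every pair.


V = -x^(-1/2) - x^(1/2)
<D> = A + A^5 (w = +1)
2 components over 9 crossings, w = +1
lk(C1,C2): 0
9 Fox colorings among 3^9, |V(-1)| = 0: tricolorable
why: det 0 = |V(-1)|; divisible by 3, so tricolorable


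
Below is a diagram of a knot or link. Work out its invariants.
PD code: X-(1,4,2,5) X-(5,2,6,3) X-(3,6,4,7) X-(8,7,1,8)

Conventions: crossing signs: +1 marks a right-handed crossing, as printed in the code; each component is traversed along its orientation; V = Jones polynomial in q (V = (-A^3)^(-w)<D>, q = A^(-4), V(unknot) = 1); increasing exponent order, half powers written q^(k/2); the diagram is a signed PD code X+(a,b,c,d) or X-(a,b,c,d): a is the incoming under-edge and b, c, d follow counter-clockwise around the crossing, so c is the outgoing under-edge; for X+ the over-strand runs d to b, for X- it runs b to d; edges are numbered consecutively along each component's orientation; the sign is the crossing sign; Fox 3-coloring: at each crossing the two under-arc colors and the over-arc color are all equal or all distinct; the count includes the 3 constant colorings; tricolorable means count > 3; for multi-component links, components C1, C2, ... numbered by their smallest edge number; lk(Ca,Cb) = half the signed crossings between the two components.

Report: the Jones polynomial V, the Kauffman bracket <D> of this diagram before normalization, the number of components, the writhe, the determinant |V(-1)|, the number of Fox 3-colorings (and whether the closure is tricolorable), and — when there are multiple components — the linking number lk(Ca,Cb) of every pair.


V = -q^-4 + q^-3 + q^-1
<D> = A^-8 + 1 - A^4 (w = -4)
1 component over 4 crossings, w = -4
9 Fox colorings among 3^4, |V(-1)| = 3: tricolorable
why: |V(-1)| = 3: so tricolorable, since 3 divides 3


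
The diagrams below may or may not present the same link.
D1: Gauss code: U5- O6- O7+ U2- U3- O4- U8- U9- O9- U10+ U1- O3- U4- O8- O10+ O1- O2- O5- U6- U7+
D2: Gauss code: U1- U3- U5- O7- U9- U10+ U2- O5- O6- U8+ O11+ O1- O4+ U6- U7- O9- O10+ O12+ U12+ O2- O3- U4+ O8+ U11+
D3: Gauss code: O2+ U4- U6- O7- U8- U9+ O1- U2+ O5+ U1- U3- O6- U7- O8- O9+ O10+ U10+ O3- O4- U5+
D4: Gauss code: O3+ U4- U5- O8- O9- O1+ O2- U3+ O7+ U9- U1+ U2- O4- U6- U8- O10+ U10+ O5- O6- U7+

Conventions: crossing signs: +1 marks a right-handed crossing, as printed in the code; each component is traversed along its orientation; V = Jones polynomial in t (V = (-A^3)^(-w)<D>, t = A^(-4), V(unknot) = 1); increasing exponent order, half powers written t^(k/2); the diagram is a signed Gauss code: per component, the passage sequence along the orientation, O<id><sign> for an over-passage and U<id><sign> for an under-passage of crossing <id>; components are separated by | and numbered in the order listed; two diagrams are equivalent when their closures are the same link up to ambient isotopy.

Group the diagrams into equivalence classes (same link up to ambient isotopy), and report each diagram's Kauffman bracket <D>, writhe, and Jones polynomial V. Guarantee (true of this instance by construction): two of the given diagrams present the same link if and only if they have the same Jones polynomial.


equivalence classes: {D1} | {D2, D3, D4}
D1 (bracket A^-14 + A^-6 - A^-2; 10 crossings at w = -6): V = -t^-4 + t^-3 + t^-1
V(D2) = t^-5 - 2t^-4 + 2t^-3 - 2t^-2 + 2t^-1 - 1 + t  [12 crossings, <D> = A^-10 - A^-6 + 2A^-2 - 2A^2 + 2A^6 - 2A^10 + A^14, w = -2]
V(D3) = t^-5 - 2t^-4 + 2t^-3 - 2t^-2 + 2t^-1 - 1 + t  [10 crossings, <D> = A^-10 - A^-6 + 2A^-2 - 2A^2 + 2A^6 - 2A^10 + A^14, w = -2]
V(D4) = t^-5 - 2t^-4 + 2t^-3 - 2t^-2 + 2t^-1 - 1 + t  [10 crossings, <D> = A^-10 - A^-6 + 2A^-2 - 2A^2 + 2A^6 - 2A^10 + A^14, w = -2]
key observation: 2 values of V(t) split the 4 diagrams


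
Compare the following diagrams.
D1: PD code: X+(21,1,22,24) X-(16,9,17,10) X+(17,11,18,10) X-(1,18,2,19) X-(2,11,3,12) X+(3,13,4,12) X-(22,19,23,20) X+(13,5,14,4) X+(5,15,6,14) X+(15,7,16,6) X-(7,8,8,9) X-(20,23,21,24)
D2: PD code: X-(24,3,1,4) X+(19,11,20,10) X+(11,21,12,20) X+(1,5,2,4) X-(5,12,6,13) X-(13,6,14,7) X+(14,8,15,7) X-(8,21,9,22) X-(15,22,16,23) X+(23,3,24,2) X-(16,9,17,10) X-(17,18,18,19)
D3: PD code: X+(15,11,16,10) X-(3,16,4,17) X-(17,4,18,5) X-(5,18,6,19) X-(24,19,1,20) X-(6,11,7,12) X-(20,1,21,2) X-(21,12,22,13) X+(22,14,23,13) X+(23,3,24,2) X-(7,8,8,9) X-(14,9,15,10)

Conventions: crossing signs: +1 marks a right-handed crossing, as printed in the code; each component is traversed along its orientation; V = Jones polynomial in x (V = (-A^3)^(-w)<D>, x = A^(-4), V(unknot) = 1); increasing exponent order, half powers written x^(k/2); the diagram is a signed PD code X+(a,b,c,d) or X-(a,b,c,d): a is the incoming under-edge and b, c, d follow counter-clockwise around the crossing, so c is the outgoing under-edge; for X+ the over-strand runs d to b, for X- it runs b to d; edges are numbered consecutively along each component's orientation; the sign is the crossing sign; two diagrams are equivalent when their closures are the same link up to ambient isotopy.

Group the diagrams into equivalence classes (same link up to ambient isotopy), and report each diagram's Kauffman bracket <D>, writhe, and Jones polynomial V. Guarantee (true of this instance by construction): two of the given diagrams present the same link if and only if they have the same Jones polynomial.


classes: {D1} | {D2} | {D3}
V(D1) = x + x^3 - x^4  [12 crossings, <D> = -A^-16 + A^-12 + A^-4, w = 0]
V(D2) = 1  (w -2, c 12, <D> = A^-6)
V(D3) = -x^-4 + x^-3 + x^-1  (w -6, c 12, <D> = A^-14 + A^-6 - A^-2)
insight: V(x) takes 3 values over 3 diagrams, fixing the grouping


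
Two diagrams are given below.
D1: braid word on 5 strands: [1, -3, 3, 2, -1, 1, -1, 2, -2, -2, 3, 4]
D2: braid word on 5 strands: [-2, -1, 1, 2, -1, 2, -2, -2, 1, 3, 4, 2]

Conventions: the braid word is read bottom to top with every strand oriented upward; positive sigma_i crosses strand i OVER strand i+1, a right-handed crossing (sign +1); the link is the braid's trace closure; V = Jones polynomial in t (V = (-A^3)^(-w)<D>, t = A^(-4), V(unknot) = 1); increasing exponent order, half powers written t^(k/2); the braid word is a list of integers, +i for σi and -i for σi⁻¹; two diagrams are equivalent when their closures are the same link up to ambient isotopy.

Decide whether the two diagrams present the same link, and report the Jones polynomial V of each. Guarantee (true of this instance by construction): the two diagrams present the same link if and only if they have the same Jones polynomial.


same link: yes
V(D1) = 1  [12 crossings, <D> = A^6, w = +2]
V(D2) = 1  (w +2, c 12, <D> = A^6)
note: one V(t) for all 2 diagrams — one class (guaranteed)


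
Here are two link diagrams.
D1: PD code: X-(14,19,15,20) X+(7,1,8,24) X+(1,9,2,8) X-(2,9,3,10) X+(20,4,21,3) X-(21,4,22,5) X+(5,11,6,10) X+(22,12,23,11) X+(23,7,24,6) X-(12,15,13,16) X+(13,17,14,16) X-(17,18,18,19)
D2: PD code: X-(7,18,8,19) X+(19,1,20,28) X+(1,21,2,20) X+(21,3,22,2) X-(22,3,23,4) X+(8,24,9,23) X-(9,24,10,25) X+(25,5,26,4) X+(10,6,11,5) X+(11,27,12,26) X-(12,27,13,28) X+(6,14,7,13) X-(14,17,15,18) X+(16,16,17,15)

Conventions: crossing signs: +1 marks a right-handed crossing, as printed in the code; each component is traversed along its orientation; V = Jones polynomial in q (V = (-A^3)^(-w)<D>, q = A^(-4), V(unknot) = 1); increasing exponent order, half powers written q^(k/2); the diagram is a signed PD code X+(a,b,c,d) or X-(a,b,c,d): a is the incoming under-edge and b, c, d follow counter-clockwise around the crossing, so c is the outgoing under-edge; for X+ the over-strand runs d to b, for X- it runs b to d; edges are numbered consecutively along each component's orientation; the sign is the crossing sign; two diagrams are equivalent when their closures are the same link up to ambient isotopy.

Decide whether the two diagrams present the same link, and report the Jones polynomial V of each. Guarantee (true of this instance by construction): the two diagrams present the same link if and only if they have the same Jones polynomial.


equivalent: yes
V(D1) = q + q^3 - q^4  (w +2, c 12, <D> = -A^-10 + A^-6 + A^2)
D2 (bracket -A^-4 + 1 + A^8; 14 crossings at w = +4): V = q + q^3 - q^4
why: all 2 diagrams share one V(q), hence one class


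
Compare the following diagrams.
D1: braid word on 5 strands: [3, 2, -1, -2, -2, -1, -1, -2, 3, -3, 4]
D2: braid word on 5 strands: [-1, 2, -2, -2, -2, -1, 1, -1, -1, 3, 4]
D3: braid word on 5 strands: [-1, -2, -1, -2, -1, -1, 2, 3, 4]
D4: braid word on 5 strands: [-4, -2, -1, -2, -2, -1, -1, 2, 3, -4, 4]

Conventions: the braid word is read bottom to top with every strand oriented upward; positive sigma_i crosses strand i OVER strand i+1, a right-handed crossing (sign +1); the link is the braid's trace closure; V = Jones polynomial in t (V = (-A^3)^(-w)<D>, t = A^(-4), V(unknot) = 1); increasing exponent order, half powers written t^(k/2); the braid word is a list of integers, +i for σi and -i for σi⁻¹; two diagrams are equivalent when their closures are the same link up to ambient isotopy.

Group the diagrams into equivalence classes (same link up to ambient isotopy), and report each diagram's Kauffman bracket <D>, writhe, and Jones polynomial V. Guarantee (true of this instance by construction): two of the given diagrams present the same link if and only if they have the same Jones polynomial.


classes: {D1, D2, D3, D4}
V(D1) = t^(-13/2) - t^(-11/2) + t^(-9/2) - 2t^(-7/2) - t^(-3/2)  [11 crossings, <D> = A^-3 + 2A^5 - A^9 + A^13 - A^17, w = -3]
V(D2) = t^(-13/2) - t^(-11/2) + t^(-9/2) - 2t^(-7/2) - t^(-3/2)  (w -3, c 11, <D> = A^-3 + 2A^5 - A^9 + A^13 - A^17)
D3 (bracket A^-3 + 2A^5 - A^9 + A^13 - A^17; 9 crossings at w = -3): V = t^(-13/2) - t^(-11/2) + t^(-9/2) - 2t^(-7/2) - t^(-3/2)
D4 (bracket A^-9 + 2A^-1 - A^3 + A^7 - A^11; 11 crossings at w = -5): V = t^(-13/2) - t^(-11/2) + t^(-9/2) - 2t^(-7/2) - t^(-3/2)
insight: all 4 diagrams share one V(t), hence one class


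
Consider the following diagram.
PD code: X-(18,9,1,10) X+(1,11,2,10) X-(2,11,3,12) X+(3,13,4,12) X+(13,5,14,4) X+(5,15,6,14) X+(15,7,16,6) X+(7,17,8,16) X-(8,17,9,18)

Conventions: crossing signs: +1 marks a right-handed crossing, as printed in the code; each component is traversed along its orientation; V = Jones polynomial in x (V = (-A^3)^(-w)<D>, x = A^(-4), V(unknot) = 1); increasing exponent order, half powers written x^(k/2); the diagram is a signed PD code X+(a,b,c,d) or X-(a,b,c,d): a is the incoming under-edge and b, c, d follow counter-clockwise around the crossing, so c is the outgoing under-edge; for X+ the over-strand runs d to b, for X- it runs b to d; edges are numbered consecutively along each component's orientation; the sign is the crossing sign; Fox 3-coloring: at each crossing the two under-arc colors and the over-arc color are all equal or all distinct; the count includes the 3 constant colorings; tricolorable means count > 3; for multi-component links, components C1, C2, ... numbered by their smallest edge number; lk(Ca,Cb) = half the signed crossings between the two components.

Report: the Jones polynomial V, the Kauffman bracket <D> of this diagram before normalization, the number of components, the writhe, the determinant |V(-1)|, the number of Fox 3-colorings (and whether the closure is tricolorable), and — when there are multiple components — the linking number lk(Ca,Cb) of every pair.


Jones polynomial: V(x) = x + x^3 - x^4
<D> = A^-7 - A^-3 - A^5; writhe +3
components 1, writhe +3 (9 crossings)
3-colorings: 9 of 3^9, det 3 — tricolorable
note: V spans 3 powers of x: at least 3 crossings in any diagram


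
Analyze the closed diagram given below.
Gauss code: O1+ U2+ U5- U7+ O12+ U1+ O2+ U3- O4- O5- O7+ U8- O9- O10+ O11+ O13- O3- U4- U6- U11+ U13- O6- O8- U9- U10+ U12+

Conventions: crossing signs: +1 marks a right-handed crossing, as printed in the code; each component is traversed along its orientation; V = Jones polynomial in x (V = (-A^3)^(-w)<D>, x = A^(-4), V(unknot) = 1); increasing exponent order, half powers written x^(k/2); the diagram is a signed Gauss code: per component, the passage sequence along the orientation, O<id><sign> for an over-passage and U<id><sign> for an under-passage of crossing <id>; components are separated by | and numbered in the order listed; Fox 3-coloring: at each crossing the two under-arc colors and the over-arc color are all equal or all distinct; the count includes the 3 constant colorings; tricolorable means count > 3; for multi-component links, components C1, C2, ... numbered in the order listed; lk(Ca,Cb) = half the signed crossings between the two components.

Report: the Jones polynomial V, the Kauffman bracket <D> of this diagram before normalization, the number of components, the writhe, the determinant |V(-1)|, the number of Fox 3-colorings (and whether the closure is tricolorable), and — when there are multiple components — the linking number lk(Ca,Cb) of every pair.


V(x) = -x^-3 + x^-2 - x^-1 + 3 - x + x^2 - x^3
bracket: A^-15 - A^-11 + A^-7 - 3A^-3 + A - A^5 + A^9, w = -1
1 component, writhe -1, over 13 crossings
det 9, colorings 27 of 3^13 — tricolorable
observation: w = -1 shifts under R1 moves; the (-A^3)^(1) factor cancels that in V


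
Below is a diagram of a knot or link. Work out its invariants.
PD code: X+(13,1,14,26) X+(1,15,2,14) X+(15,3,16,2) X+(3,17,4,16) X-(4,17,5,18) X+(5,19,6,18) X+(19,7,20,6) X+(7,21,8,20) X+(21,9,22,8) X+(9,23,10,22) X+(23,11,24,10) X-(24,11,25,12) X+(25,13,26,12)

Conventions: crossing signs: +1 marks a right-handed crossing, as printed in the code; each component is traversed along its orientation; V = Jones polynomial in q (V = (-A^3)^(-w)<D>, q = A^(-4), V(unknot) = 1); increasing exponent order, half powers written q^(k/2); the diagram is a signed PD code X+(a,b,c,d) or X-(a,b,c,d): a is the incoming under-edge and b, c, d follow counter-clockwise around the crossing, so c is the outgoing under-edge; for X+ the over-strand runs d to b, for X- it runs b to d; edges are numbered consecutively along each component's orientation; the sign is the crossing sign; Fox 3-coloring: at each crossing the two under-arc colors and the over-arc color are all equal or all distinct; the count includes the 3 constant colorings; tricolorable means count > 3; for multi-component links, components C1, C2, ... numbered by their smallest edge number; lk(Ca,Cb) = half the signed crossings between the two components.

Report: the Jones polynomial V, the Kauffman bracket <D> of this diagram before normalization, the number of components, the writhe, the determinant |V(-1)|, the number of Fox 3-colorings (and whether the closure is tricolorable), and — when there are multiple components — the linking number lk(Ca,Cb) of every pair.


V = q^4 + q^6 - q^7 + q^8 - q^9 + q^10 - q^11 + q^12 - q^13
<D> = A^-25 - A^-21 + A^-17 - A^-13 + A^-9 - A^-5 + A^-1 - A^3 - A^11 (w = +9)
1 component over 13 crossings, w = +9
9 Fox colorings among 3^13, |V(-1)| = 9: tricolorable
why: w = +9 (over 13 crossings) is diagram-only; (-A^3)^(-9) removes it from V


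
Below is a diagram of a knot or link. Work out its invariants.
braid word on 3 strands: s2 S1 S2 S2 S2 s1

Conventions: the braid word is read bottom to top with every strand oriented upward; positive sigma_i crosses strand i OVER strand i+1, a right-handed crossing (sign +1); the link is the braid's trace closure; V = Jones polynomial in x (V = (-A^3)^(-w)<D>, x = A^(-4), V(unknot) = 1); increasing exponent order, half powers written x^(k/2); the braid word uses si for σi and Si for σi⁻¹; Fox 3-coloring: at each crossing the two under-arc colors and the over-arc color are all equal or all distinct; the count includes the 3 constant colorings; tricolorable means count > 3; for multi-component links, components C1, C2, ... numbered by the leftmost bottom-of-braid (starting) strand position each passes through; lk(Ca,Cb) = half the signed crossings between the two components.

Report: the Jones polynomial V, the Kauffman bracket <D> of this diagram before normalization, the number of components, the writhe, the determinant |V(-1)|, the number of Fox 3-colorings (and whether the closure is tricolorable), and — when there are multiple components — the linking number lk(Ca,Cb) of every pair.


Jones polynomial: V(x) = -x^-4 + x^-3 + x^-1
<D> = A^-2 + A^6 - A^10; writhe -2
components 1, writhe -2 (6 crossings)
3-colorings: 9 of 3^6, det 3 — tricolorable
note: det 3 = |V(-1)|; divisible by 3, so tricolorable


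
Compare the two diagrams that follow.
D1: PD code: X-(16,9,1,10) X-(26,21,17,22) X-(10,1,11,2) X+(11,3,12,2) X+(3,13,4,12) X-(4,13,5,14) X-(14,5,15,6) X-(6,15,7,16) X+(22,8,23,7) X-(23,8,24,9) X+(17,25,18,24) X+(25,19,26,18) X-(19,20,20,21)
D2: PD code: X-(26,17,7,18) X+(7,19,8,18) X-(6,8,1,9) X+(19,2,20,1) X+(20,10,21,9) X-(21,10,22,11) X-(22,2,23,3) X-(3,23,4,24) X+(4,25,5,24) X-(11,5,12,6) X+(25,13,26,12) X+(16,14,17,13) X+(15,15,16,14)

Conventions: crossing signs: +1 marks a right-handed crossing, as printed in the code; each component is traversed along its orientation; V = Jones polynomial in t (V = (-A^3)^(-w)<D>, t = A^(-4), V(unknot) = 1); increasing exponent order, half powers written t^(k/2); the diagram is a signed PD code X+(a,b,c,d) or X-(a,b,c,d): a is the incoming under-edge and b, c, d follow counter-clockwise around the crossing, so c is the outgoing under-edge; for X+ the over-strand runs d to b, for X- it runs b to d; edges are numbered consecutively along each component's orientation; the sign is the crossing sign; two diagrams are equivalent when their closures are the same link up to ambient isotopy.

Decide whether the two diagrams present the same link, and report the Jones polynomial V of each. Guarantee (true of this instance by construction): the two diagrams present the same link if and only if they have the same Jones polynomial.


same link: no
V(D1) = t^(-9/2) - t^(-5/2) - t^(-3/2) - t^(-1/2)  [13 crossings, <D> = A^-7 + A^-3 + A - A^9, w = -3]
D2 (bracket A^5 + A^13; 13 crossings at w = +1): V = -t^(-5/2) - t^(-1/2)
note: 2 values of V(t) split the 2 diagrams


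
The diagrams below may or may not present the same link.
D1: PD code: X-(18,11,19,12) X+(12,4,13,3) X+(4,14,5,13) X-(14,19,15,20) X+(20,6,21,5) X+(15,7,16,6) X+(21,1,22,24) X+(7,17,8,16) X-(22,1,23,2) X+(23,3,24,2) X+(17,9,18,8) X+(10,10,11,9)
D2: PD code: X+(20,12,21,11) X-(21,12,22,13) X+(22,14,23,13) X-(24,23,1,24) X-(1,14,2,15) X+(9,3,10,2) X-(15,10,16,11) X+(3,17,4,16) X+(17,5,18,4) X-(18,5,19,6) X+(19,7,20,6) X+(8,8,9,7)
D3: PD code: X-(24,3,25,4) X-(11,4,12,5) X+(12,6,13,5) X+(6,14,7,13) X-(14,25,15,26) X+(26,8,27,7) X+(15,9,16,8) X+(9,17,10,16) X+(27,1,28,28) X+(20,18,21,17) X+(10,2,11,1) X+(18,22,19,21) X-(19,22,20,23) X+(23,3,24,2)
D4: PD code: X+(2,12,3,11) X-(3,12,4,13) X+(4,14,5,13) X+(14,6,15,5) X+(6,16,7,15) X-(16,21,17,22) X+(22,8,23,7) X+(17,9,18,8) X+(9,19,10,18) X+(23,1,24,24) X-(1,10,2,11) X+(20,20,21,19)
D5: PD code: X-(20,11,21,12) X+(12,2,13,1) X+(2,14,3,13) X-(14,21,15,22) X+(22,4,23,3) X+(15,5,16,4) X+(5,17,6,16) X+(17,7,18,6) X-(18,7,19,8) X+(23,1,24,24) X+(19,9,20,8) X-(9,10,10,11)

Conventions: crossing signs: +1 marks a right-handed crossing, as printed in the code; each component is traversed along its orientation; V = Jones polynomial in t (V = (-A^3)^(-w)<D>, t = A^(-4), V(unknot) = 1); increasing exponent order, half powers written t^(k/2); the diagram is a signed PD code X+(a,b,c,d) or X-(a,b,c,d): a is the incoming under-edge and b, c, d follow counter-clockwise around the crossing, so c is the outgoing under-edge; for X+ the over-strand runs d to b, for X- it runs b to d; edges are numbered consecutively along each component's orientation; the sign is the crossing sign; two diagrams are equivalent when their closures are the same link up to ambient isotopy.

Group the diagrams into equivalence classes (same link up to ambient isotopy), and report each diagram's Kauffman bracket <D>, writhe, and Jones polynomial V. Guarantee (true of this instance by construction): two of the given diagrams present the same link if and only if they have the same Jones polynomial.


equivalence classes: {D1, D3, D4, D5} | {D2}
D1 (bracket -A^-6 + A^-2 - A^2 + 2A^6 - A^10 + A^14; 12 crossings at w = +6): V = t - t^2 + 2t^3 - t^4 + t^5 - t^6
D2 (bracket -A^-10 + A^-6 + A^2; 12 crossings at w = +2): V = t + t^3 - t^4
D3 (bracket -A^-6 + A^-2 - A^2 + 2A^6 - A^10 + A^14; 14 crossings at w = +6): V = t - t^2 + 2t^3 - t^4 + t^5 - t^6
D4 (bracket -A^-6 + A^-2 - A^2 + 2A^6 - A^10 + A^14; 12 crossings at w = +6): V = t - t^2 + 2t^3 - t^4 + t^5 - t^6
D5 (bracket -A^-12 + A^-8 - A^-4 + 2 - A^4 + A^8; 12 crossings at w = +4): V = t - t^2 + 2t^3 - t^4 + t^5 - t^6
key observation: 2 values of V(t) split the 5 diagrams


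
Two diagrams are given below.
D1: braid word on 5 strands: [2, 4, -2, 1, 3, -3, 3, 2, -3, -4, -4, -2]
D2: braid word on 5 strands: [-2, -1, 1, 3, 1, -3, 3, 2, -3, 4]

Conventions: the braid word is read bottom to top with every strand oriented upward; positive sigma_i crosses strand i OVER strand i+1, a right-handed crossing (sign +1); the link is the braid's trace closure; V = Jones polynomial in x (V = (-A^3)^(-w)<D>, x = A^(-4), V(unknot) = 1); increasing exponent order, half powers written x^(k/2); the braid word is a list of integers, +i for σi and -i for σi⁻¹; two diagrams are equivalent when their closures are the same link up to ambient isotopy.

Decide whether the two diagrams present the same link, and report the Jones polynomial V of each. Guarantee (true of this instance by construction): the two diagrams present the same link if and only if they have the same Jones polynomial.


equivalent: yes
V(D1) = 1  (w 0, c 12, <D> = 1)
V(D2) = 1  (w +2, c 10, <D> = A^6)
why: Markov moves rewrite D1 (12 crossings) into D2 (10)


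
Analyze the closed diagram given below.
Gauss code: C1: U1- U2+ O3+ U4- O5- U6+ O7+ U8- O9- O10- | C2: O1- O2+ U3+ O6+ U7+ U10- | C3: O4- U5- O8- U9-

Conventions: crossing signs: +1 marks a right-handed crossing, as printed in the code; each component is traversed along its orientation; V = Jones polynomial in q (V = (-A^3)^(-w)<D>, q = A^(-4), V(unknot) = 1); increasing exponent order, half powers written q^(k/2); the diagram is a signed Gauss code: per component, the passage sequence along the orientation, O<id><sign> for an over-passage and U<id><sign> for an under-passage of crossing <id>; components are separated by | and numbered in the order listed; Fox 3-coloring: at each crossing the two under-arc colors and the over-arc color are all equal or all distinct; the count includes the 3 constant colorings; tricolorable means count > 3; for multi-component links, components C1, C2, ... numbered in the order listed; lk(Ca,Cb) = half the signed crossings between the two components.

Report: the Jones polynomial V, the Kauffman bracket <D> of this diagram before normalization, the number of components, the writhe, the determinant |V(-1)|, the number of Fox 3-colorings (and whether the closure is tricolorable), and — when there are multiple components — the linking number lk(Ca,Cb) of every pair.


V(q) = q^-5 - q^-4 + 2q^-3 - q^-2 + 2q^-1 + q
bracket: A^-10 + 2A^-2 - A^2 + 2A^6 - A^10 + A^14, w = -2
3 components, writhe -2, over 10 crossings
lk(C1,C2) = +1
linking number lk(C1,C3) = -2
lk(C2,C3): 0
det 8, colorings 3 of 3^10 — not tricolorable
observation: span 6 respects span(V) <= c + mu - 1 = 12 for this 3-component diagram


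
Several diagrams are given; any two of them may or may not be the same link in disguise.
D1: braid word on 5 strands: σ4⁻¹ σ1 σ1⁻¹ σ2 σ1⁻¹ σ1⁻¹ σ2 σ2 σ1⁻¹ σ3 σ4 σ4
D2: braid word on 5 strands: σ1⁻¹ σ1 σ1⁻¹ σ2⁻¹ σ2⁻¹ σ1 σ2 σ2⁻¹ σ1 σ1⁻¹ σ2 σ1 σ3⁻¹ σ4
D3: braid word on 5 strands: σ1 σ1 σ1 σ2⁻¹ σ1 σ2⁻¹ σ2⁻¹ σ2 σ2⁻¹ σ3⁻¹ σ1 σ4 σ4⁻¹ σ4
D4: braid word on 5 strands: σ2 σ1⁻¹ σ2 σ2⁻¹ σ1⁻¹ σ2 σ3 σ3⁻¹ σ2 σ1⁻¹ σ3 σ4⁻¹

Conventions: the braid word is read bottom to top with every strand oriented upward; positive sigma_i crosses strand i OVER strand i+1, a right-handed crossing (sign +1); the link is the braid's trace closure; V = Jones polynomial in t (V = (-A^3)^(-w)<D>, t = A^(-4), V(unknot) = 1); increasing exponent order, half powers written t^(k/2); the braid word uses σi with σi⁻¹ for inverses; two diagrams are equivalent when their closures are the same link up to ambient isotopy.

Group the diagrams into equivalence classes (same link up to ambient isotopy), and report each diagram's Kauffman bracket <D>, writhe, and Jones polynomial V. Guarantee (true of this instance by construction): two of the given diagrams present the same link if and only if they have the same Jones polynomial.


grouping into links: {D1, D4} | {D2} | {D3}
V(D1) = -t^-3 + 2t^-2 - 2t^-1 + 3 - 2t + 2t^2 - t^3  (w +2, c 12, <D> = -A^-6 + 2A^-2 - 2A^2 + 3A^6 - 2A^10 + 2A^14 - A^18)
V(D2) = 1  [14 crossings, <D> = 1, w = 0]
D3 (bracket -A^-18 + 2A^-14 - 3A^-10 + 4A^-6 - 4A^-2 + 4A^2 - 2A^6 + 2A^10 - A^14; 14 crossings at w = +2): V = -t^-2 + 2t^-1 - 2 + 4t - 4t^2 + 4t^3 - 3t^4 + 2t^5 - t^6
V(D4) = -t^-3 + 2t^-2 - 2t^-1 + 3 - 2t + 2t^2 - t^3  [12 crossings, <D> = -A^-12 + 2A^-8 - 2A^-4 + 3 - 2A^4 + 2A^8 - A^12, w = 0]
why: V(t) takes 3 values over 4 diagrams, fixing the grouping


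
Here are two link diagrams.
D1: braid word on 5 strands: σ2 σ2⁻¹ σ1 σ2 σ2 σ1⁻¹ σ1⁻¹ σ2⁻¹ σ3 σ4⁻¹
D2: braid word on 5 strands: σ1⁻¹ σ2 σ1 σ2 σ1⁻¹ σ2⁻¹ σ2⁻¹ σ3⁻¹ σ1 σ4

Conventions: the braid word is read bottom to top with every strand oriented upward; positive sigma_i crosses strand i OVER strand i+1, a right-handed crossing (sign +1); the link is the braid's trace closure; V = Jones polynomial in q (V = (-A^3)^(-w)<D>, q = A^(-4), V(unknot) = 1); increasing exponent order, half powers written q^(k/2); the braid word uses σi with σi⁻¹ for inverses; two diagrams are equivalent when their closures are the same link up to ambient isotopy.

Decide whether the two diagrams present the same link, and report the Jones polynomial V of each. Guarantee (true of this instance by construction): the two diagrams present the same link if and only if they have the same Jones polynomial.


same link: no
V(D1) = q^-2 - q^-1 + 1 - q + q^2  [10 crossings, <D> = A^-8 - A^-4 + 1 - A^4 + A^8, w = 0]
V(D2) = 1  (w 0, c 10, <D> = 1)
note: V(q) takes 2 values over 2 diagrams, fixing the grouping


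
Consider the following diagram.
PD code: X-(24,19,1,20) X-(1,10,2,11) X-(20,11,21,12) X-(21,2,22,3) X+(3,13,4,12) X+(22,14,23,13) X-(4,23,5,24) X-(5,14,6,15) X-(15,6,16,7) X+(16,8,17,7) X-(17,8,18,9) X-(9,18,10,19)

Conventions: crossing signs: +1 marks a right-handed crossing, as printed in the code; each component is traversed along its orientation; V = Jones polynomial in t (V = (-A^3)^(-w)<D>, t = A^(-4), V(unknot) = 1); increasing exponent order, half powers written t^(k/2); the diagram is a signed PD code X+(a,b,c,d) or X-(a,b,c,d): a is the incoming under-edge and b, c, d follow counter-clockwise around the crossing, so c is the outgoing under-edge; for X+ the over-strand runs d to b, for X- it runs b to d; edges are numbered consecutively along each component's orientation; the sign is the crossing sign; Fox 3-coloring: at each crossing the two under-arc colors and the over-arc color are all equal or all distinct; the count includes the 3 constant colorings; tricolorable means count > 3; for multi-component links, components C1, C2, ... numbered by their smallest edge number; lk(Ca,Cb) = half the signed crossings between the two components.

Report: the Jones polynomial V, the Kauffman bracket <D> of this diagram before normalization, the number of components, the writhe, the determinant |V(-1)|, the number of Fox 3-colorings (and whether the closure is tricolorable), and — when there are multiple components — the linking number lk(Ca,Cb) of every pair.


Jones polynomial: V(t) = t^-8 - 2t^-7 + t^-6 - 2t^-5 + 2t^-4 + t^-2
<D> = A^-10 + 2A^-2 - 2A^2 + A^6 - 2A^10 + A^14; writhe -6
components 1, writhe -6 (12 crossings)
3-colorings: 27 of 3^12, det 9 — tricolorable
note: |V(-1)| = 9: so tricolorable, since 3 divides 9


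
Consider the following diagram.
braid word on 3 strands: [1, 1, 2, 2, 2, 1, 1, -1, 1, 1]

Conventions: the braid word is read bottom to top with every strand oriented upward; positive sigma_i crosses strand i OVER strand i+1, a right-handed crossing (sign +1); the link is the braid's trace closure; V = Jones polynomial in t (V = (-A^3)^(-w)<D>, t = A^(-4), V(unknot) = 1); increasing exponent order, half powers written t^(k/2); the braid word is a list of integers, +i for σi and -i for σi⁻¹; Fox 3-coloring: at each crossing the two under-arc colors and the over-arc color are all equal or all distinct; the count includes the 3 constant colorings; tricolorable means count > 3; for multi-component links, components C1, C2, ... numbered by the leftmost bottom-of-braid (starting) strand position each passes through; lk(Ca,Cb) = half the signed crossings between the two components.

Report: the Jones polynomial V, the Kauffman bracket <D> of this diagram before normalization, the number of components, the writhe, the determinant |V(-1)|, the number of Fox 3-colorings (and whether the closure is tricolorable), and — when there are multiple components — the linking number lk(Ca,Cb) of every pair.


V(t) = t^3 + 2t^5 - 2t^6 + 2t^7 - 3t^8 + 2t^9 - 2t^10 + t^11
bracket: A^-20 - 2A^-16 + 2A^-12 - 3A^-8 + 2A^-4 - 2 + 2A^4 + A^12, w = +8
1 component, writhe +8, over 10 crossings
det 15, colorings 9 of 3^10 — tricolorable
observation: inverse pairs cancel, leaving σ1 σ1 σ2 σ2 σ2 σ1 σ1 σ1


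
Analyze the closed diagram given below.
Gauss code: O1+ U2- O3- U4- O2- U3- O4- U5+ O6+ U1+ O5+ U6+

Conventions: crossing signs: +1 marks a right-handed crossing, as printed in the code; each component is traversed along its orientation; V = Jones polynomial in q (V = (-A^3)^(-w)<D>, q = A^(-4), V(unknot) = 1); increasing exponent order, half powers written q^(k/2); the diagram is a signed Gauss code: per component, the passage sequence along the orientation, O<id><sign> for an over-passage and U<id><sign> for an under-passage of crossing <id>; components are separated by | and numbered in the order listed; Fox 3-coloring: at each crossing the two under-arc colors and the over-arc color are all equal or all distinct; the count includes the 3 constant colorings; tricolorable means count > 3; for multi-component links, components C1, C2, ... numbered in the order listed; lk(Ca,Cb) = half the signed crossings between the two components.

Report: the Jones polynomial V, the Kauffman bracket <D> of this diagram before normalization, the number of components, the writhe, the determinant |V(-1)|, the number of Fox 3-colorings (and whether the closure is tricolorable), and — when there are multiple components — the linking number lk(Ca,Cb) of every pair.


V = -q^-3 + q^-2 - q^-1 + 3 - q + q^2 - q^3
<D> = -A^-12 + A^-8 - A^-4 + 3 - A^4 + A^8 - A^12 (w = 0)
1 component over 6 crossings, w = 0
27 Fox colorings among 3^6, |V(-1)| = 9: tricolorable
why: w = 0 shifts under R1 moves; the (-A^3)^(0) factor cancels that in V


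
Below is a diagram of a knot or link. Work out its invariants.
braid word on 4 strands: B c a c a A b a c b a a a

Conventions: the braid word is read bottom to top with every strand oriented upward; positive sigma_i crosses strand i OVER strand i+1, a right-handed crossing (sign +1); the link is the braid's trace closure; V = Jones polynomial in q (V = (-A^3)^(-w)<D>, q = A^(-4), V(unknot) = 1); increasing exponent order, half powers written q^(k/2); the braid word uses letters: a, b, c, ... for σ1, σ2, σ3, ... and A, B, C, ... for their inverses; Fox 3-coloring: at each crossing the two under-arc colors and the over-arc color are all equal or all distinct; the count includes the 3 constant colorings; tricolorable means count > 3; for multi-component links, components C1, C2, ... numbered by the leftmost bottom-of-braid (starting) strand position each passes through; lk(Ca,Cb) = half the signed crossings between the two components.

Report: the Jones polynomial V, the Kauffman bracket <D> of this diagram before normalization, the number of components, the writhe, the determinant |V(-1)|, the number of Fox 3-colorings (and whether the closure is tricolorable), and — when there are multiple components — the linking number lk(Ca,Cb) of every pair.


V(q) = q^3 + 2q^5 - q^6 + 2q^7 - 2q^8 + 2q^9 - q^10 + q^11
bracket: -A^-17 + A^-13 - 2A^-9 + 2A^-5 - 2A^-1 + A^3 - 2A^7 - A^15, w = +9
3 components, writhe +9, over 13 crossings
lk(C1,C2) = +3
linking number lk(C1,C3) = +1
lk(C2,C3): 0
det 12, colorings 9 of 3^13 — tricolorable
observation: the 3 component pairs carry total linking +4


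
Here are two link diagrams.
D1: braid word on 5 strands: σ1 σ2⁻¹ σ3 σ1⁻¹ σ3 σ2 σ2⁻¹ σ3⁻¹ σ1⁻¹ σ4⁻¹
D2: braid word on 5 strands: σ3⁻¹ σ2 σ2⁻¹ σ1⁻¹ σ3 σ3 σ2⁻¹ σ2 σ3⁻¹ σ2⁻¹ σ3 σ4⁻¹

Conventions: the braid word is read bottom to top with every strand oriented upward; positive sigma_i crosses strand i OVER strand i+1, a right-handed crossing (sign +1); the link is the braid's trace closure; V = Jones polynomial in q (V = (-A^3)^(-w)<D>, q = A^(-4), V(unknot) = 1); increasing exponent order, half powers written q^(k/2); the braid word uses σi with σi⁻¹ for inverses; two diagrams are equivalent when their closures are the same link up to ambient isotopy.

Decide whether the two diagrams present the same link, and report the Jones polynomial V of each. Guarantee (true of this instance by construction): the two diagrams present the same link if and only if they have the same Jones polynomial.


equivalent: yes
D1 (bracket A^-6; 10 crossings at w = -2): V = 1
D2 (bracket A^-6; 12 crossings at w = -2): V = 1
key observation: from 10 to 12 crossings by R-moves: one link, two diagrams
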